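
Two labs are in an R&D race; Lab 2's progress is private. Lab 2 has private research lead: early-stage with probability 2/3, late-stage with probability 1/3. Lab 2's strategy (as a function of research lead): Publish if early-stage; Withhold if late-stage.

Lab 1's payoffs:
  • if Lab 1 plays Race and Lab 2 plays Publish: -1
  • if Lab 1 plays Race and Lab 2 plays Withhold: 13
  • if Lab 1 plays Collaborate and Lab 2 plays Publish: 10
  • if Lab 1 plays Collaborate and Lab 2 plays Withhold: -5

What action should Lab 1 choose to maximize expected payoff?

Compute Lab 1's expected payoff for each action, taking the expectation over Lab 2's type.
E[Race] = 2/3·(-1) + 1/3·(13) = 11/3
E[Collaborate] = 2/3·(10) + 1/3·(-5) = 5
Best response: Collaborate (5 is the largest).

Collaborate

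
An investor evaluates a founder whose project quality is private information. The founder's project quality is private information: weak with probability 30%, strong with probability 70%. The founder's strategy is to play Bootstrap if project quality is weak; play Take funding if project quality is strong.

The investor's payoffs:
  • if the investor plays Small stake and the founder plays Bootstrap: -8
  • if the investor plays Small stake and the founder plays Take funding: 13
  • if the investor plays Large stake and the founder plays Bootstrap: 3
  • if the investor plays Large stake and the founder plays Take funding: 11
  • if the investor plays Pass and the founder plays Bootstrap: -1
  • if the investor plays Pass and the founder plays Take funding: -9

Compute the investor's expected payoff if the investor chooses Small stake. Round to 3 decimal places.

E[Small stake] = 0.3·(-8) + 0.7·13 = (-2.4) + 9.1 = 6.7

6.700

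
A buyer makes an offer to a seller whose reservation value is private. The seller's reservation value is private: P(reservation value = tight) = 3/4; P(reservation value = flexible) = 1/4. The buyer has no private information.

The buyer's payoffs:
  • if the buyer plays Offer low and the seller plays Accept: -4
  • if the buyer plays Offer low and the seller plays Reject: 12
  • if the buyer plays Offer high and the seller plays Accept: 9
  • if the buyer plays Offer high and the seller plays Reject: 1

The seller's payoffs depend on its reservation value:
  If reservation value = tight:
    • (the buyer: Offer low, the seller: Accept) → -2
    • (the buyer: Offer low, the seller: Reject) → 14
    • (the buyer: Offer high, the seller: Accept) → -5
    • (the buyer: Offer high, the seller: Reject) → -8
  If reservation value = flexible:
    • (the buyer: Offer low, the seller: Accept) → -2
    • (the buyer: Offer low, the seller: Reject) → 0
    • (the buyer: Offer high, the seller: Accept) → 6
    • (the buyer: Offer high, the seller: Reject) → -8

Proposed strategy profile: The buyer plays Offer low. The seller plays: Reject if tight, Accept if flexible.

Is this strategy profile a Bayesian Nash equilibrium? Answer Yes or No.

No

The buyer plays Offer low: E[Offer low] = 3/4·(12) + 1/4·(-4) = 8; E[Offer high] = 3. Best-responding. ✓
The seller (reservation value tight), facing Offer low: Accept gives -2, Reject gives 14. Proposed Reject is best. ✓
The seller (reservation value flexible), facing Offer low: Accept gives -2, Reject gives 0. Proposed Accept is not best — profitable deviation exists. ✗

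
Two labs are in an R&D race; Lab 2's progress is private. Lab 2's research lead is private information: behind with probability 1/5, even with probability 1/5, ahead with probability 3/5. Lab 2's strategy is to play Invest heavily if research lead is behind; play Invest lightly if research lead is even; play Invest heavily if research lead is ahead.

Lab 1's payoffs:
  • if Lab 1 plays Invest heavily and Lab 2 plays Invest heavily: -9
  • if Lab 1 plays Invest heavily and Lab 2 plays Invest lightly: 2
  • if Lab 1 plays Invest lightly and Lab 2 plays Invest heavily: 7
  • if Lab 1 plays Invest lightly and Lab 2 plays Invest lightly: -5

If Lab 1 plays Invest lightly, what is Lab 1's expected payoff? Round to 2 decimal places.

4.60

Take the expectation over Lab 2's research lead, weighting each type's action by its prior probability.
E[Invest lightly] = 1/5·7 + 1/5·(-5) + 3/5·7 = 7/5 + (-1) + 21/5 = 23/5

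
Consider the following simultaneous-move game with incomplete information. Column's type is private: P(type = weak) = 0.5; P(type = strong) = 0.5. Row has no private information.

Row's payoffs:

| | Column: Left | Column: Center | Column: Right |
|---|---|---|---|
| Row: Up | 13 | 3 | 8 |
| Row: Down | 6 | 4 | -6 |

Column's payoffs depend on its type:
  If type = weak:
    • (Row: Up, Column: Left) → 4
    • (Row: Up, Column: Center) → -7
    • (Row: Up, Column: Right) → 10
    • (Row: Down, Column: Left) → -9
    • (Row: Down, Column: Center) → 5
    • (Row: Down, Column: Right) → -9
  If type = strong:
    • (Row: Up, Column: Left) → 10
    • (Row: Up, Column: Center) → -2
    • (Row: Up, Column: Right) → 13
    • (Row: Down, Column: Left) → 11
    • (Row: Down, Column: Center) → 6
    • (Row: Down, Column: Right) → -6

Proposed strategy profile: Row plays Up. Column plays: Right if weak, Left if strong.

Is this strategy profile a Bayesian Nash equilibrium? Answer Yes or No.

No

A profile is a BNE iff every type of every player is best-responding given beliefs about the other side.
Row plays Up: E[Up] = 0.5·(8) + 0.5·(13) = 10.5; E[Down] = 0. Best-responding. ✓
Column (type weak), facing Up: Left gives 4, Center gives -7, Right gives 10. Proposed Right is best. ✓
Column (type strong), facing Up: Left gives 10, Center gives -2, Right gives 13. Proposed Left is not best — profitable deviation exists. ✗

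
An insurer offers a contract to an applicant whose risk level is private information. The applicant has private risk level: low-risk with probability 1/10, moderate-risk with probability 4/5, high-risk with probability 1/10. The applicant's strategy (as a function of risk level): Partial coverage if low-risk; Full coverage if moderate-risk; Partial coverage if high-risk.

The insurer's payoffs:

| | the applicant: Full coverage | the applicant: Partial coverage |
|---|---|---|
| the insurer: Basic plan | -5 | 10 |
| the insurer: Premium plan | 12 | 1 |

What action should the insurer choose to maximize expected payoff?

E[Basic plan] = 1/10·(10) + 4/5·(-5) + 1/10·(10) = -2
E[Premium plan] = 1/10·(1) + 4/5·(12) + 1/10·(1) = 49/5
Best response: Premium plan (49/5 is the largest).

Premium plan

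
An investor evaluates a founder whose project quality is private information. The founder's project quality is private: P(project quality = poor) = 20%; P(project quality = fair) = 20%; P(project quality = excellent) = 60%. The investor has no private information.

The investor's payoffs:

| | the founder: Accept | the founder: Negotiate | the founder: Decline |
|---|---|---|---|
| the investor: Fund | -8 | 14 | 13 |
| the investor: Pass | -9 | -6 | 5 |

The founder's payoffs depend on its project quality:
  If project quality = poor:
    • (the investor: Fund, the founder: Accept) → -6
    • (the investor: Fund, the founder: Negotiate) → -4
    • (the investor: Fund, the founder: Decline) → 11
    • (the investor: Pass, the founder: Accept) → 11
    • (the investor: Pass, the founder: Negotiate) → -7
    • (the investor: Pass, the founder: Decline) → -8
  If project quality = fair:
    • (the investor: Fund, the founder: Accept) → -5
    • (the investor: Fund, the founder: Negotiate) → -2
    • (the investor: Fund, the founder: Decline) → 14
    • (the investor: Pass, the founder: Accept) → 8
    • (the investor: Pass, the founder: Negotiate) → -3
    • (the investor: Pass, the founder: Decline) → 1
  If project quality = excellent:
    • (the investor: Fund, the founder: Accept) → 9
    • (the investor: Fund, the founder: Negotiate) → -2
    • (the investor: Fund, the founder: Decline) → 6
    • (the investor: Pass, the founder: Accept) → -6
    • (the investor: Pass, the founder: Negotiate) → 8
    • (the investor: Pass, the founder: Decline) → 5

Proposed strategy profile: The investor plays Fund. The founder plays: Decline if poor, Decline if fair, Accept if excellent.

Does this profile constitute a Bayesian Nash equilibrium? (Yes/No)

A profile is a BNE iff every type of every player is best-responding given beliefs about the other side.
The investor plays Fund: E[Fund] = 0.2·(13) + 0.2·(13) + 0.6·(-8) = 0.4; E[Pass] = -3.4. Best-responding. ✓
The founder (project quality poor), facing Fund: Accept gives -6, Negotiate gives -4, Decline gives 11. Proposed Decline is best. ✓
The founder (project quality fair), facing Fund: Accept gives -5, Negotiate gives -2, Decline gives 14. Proposed Decline is best. ✓
The founder (project quality excellent), facing Fund: Accept gives 9, Negotiate gives -2, Decline gives 6. Proposed Accept is best. ✓

Yes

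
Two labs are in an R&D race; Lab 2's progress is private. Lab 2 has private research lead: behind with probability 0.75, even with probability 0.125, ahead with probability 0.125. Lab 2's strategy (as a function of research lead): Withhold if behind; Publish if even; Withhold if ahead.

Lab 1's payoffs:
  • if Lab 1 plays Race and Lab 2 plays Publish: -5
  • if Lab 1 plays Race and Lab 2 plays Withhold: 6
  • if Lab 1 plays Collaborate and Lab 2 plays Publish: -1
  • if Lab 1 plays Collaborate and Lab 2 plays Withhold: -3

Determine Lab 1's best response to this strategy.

Race

E[Race] = 0.75·(6) + 0.125·(-5) + 0.125·(6) = 4.625
E[Collaborate] = 0.75·(-3) + 0.125·(-1) + 0.125·(-3) = -2.75
Best response: Race (4.625 is the largest).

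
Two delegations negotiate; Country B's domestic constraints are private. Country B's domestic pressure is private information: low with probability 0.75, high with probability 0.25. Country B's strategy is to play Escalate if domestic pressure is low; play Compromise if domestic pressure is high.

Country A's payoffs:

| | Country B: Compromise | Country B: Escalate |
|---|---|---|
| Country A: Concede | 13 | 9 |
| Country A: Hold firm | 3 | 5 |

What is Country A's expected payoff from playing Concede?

E[Concede] = 0.75·9 + 0.25·13 = 6.75 + 3.25 = 10

10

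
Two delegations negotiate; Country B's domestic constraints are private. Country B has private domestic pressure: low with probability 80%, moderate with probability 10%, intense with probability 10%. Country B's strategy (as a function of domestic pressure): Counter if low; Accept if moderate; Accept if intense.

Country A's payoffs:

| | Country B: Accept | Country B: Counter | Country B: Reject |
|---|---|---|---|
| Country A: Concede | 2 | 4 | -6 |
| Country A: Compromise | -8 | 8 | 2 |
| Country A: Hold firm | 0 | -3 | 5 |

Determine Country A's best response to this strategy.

E[Concede] = 0.8·(4) + 0.1·(2) + 0.1·(2) = 3.6
E[Compromise] = 0.8·(8) + 0.1·(-8) + 0.1·(-8) = 4.8
E[Hold firm] = 0.8·(-3) + 0.1·(0) + 0.1·(0) = -2.4
Best response: Compromise (4.8 is the largest).

Compromise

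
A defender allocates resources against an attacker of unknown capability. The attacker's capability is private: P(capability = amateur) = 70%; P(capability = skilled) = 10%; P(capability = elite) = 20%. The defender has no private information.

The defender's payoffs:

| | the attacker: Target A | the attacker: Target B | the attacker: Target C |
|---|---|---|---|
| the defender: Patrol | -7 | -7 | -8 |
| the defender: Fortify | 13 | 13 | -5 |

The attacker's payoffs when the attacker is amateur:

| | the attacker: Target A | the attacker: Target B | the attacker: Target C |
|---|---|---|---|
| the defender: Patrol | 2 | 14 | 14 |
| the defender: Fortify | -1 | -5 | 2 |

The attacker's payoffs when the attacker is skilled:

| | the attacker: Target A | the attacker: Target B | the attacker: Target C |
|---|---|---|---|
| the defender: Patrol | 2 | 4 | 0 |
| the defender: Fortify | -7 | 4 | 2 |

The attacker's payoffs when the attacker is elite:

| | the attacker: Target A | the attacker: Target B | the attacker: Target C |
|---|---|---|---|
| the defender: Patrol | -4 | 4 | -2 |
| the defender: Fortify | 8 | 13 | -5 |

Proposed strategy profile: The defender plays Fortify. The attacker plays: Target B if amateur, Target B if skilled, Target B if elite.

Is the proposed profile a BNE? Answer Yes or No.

No

The defender plays Fortify: E[Fortify] = 0.7·(13) + 0.1·(13) + 0.2·(13) = 13; E[Patrol] = -7. Best-responding. ✓
The attacker (capability amateur), facing Fortify: Target A gives -1, Target B gives -5, Target C gives 2. Proposed Target B is not best — profitable deviation exists. ✗
The attacker (capability skilled), facing Fortify: Target A gives -7, Target B gives 4, Target C gives 2. Proposed Target B is best. ✓
The attacker (capability elite), facing Fortify: Target A gives 8, Target B gives 13, Target C gives -5. Proposed Target B is best. ✓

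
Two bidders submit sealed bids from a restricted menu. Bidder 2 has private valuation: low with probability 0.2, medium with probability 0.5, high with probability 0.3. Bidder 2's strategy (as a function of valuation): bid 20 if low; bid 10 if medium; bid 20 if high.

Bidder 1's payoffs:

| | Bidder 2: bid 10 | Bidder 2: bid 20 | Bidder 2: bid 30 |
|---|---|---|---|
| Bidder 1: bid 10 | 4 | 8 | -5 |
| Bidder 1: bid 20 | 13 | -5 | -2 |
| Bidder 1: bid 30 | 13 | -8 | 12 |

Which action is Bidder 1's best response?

E[bid 10] = 0.2·(8) + 0.5·(4) + 0.3·(8) = 6
E[bid 20] = 0.2·(-5) + 0.5·(13) + 0.3·(-5) = 4
E[bid 30] = 0.2·(-8) + 0.5·(13) + 0.3·(-8) = 2.5
Best response: bid 10 (6 is the largest).

bid 10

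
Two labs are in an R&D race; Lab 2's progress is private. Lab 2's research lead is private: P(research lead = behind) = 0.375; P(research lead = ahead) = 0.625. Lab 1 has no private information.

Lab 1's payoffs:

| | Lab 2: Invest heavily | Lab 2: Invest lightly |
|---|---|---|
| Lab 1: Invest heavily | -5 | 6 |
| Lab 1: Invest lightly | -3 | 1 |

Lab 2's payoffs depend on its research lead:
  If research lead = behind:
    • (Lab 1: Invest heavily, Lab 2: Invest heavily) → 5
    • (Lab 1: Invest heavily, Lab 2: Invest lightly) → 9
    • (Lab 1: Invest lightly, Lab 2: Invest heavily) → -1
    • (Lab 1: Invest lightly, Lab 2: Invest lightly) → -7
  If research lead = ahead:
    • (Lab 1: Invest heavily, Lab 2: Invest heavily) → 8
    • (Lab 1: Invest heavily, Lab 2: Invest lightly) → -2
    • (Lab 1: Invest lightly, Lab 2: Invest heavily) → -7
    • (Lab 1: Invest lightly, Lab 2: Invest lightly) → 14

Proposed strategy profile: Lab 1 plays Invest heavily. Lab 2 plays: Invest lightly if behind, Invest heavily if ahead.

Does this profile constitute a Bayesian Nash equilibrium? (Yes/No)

Lab 1 plays Invest heavily: E[Invest heavily] = 0.375·(6) + 0.625·(-5) = -0.875; E[Invest lightly] = -1.5. Best-responding. ✓
Lab 2 (research lead behind), facing Invest heavily: Invest heavily gives 5, Invest lightly gives 9. Proposed Invest lightly is best. ✓
Lab 2 (research lead ahead), facing Invest heavily: Invest heavily gives 8, Invest lightly gives -2. Proposed Invest heavily is best. ✓

Yes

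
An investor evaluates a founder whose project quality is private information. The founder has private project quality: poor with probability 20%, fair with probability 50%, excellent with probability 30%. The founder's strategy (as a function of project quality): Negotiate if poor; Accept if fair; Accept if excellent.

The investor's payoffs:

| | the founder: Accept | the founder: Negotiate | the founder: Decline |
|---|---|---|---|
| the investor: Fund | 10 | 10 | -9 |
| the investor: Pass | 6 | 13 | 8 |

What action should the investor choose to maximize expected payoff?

Fund

E[Fund] = 0.2·(10) + 0.5·(10) + 0.3·(10) = 10
E[Pass] = 0.2·(13) + 0.5·(6) + 0.3·(6) = 7.4
Best response: Fund (10 is the largest).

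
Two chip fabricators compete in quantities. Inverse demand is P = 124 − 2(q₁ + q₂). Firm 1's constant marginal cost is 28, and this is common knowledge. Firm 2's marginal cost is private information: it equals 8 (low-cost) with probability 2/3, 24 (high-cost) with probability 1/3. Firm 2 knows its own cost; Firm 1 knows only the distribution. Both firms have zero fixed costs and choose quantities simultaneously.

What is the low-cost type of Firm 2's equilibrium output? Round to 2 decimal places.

Type-c best response for Firm 2: q₂(c) = (124 − c)/4 − q₁/2.
Firm 1 maximizes expected profit; its first-order condition is 124 − 4q₁ − 2E[q₂] − 28 = 0.
Substituting E[q₂] and solving: E[c₂] = 13.3333, so q₁ = (124 − 2·28 + 13.3333)/6 = 13.5556.
q₂(low-cost) = (124 − 8 − 2·13.5556)/4 = 22.2222.

22.22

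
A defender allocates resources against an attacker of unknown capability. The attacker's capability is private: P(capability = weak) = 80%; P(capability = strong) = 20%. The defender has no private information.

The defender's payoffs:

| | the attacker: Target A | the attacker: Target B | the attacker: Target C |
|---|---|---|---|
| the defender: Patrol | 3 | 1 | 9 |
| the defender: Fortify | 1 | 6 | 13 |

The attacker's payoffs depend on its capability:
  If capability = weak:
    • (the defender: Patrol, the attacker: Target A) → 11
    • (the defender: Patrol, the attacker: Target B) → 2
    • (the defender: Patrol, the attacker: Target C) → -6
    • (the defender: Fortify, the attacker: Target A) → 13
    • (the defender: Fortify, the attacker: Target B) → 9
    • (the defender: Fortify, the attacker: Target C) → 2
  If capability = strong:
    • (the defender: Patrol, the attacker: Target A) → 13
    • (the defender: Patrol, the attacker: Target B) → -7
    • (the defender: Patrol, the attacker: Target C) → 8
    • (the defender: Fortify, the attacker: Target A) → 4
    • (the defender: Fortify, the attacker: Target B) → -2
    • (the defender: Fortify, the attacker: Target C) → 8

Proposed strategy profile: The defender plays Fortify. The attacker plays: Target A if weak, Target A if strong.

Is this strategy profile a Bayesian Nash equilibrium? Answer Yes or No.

No

A profile is a BNE iff every type of every player is best-responding given beliefs about the other side.
The defender plays Fortify: E[Fortify] = 0.8·(1) + 0.2·(1) = 1; E[Patrol] = 3. Not best-responding. ✗
The attacker (capability weak), facing Fortify: Target A gives 13, Target B gives 9, Target C gives 2. Proposed Target A is best. ✓
The attacker (capability strong), facing Fortify: Target A gives 4, Target B gives -2, Target C gives 8. Proposed Target A is not best — profitable deviation exists. ✗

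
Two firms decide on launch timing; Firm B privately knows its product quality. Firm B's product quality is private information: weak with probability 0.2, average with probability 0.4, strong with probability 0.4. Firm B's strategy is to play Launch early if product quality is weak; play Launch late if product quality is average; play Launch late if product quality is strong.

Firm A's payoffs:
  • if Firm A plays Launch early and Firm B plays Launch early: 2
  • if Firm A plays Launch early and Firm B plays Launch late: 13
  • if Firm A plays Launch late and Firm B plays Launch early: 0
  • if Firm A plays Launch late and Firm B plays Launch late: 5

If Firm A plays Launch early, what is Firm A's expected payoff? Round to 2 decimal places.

Take the expectation over Firm B's product quality, weighting each type's action by its prior probability.
E[Launch early] = 0.2·2 + 0.4·13 + 0.4·13 = 0.4 + 5.2 + 5.2 = 10.8

10.80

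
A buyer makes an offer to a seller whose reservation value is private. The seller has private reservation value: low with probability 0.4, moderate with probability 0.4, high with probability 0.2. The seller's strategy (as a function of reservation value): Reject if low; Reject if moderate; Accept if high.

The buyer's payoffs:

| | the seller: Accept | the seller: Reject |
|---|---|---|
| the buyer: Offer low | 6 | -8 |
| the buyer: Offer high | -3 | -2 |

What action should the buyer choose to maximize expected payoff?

Offer high

Compute the buyer's expected payoff for each action, taking the expectation over the seller's type.
E[Offer low] = 0.4·(-8) + 0.4·(-8) + 0.2·(6) = -5.2
E[Offer high] = 0.4·(-2) + 0.4·(-2) + 0.2·(-3) = -2.2
Best response: Offer high (-2.2 is the largest).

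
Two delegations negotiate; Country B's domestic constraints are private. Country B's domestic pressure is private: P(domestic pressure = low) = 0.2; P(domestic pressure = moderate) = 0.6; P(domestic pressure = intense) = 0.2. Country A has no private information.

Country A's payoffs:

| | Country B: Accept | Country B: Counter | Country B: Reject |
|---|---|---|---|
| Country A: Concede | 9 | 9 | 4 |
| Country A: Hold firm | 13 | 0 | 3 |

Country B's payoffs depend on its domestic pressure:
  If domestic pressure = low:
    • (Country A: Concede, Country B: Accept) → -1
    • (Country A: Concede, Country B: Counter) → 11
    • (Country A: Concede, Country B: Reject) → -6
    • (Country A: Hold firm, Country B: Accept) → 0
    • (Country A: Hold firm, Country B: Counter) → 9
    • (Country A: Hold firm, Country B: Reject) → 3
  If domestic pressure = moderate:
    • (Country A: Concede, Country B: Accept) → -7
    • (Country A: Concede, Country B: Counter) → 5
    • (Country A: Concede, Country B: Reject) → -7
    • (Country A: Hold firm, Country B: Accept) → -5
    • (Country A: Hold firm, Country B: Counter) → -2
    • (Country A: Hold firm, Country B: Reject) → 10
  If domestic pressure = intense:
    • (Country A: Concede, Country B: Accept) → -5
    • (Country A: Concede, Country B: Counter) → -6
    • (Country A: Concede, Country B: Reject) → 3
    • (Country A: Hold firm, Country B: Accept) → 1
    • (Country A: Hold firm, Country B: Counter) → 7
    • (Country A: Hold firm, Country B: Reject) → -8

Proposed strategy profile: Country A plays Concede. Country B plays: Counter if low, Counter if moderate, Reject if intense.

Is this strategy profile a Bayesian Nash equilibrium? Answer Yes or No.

Country A plays Concede: E[Concede] = 0.2·(9) + 0.6·(9) + 0.2·(4) = 8; E[Hold firm] = 0.6. Best-responding. ✓
Country B (domestic pressure low), facing Concede: Accept gives -1, Counter gives 11, Reject gives -6. Proposed Counter is best. ✓
Country B (domestic pressure moderate), facing Concede: Accept gives -7, Counter gives 5, Reject gives -7. Proposed Counter is best. ✓
Country B (domestic pressure intense), facing Concede: Accept gives -5, Counter gives -6, Reject gives 3. Proposed Reject is best. ✓

Yes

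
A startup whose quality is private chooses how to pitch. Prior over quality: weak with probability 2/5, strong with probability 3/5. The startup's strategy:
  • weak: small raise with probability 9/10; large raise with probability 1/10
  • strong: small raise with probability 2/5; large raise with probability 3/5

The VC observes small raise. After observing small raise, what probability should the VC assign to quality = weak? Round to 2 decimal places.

0.60

P(small raise) = (2/5)·(9/10) + (3/5)·(2/5) = 3/5
P(weak | small raise) = ((2/5)·(9/10)) / (3/5) = (9/25) / (3/5) = 3/5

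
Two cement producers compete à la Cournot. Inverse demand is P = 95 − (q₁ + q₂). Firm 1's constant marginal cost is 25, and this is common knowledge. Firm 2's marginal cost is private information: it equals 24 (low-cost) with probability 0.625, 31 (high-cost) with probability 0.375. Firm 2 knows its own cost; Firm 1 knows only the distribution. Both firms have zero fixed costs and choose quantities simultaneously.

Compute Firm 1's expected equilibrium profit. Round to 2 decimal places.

570.02

Each type of Firm 2 best-responds to q₁; Firm 1 best-responds to the expected q₂ over Firm 2's types.
Firm 2 with cost c maximizes (95 − (q₁+q₂) − c)·q₂, giving q₂(c) = (95 − c − q₁)/2.
E[c₂] = 0.625·24 + 0.375·31 = 26.625
Firm 1's FOC against E[q₂] yields q₁ = (95 − 2·25 + E[c₂])/3 = (95 − 50 + 26.625)/3 = 23.875.
E[P] = 95 − (q₁ + E[q₂]) = 48.875; Firm 1's expected profit = (E[P] − 25)·q₁ = (48.875 − 25)·23.875 = 570.016.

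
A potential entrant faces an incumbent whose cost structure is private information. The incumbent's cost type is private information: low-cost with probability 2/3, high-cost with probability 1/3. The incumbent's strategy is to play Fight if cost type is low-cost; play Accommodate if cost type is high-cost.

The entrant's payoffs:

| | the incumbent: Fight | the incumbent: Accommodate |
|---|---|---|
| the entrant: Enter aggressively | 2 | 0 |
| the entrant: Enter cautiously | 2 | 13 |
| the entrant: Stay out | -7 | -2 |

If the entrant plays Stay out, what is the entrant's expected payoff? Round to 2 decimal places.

E[Stay out] = 2/3·(-7) + 1/3·(-2) = (-14/3) + (-2/3) = -16/3

-5.33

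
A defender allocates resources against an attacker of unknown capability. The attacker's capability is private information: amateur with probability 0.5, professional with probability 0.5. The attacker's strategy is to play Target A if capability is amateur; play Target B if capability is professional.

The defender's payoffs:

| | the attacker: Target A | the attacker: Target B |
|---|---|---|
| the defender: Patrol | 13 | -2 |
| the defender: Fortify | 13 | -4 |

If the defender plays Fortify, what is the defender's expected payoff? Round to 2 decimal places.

4.50

E[Fortify] = 0.5·13 + 0.5·(-4) = 6.5 + (-2) = 4.5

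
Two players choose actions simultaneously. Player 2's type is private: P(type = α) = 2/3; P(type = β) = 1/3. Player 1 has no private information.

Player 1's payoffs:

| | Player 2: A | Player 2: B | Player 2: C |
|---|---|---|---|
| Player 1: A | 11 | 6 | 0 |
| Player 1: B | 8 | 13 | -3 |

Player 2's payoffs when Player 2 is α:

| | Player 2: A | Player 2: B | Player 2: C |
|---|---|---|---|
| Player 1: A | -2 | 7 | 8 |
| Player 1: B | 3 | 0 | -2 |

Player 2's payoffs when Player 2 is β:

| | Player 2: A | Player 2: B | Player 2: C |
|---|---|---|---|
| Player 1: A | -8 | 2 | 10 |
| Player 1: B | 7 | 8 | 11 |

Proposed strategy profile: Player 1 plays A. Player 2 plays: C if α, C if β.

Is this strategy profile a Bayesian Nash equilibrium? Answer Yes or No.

A profile is a BNE iff every type of every player is best-responding given beliefs about the other side.
Player 1 plays A: E[A] = 2/3·(0) + 1/3·(0) = 0; E[B] = -3. Best-responding. ✓
Player 2 (type α), facing A: A gives -2, B gives 7, C gives 8. Proposed C is best. ✓
Player 2 (type β), facing A: A gives -8, B gives 2, C gives 10. Proposed C is best. ✓

Yes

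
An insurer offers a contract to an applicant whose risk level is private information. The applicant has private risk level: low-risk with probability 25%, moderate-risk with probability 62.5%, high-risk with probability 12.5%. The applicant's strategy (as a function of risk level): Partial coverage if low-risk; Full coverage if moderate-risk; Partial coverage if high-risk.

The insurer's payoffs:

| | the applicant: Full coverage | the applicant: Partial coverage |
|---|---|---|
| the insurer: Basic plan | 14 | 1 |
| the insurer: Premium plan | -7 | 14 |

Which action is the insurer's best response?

Compute the insurer's expected payoff for each action, taking the expectation over the applicant's type.
E[Basic plan] = 0.25·(1) + 0.625·(14) + 0.125·(1) = 9.125
E[Premium plan] = 0.25·(14) + 0.625·(-7) + 0.125·(14) = 0.875
Best response: Basic plan (9.125 is the largest).

Basic plan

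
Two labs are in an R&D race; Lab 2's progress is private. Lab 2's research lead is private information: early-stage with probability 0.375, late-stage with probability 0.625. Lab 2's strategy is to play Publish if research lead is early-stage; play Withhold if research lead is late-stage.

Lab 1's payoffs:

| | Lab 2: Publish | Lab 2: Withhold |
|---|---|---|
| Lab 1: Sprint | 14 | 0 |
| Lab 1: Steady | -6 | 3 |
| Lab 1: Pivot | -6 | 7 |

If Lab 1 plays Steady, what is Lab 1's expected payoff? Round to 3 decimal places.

E[Steady] = 0.375·(-6) + 0.625·3 = (-2.25) + 1.875 = -0.375

-0.375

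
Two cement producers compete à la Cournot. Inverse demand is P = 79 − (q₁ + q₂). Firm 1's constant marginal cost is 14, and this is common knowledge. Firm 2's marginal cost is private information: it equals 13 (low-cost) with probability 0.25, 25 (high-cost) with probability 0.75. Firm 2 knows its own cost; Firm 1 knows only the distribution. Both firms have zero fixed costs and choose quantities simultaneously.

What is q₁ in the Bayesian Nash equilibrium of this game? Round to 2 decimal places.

Firm 2 with cost c maximizes (79 − (q₁+q₂) − c)·q₂, giving q₂(c) = (79 − c − q₁)/2.
E[c₂] = 0.25·13 + 0.75·25 = 22
Firm 1's FOC against E[q₂] yields q₁ = (79 − 2·14 + E[c₂])/3 = (79 − 28 + 22)/3 = 24.3333.

24.33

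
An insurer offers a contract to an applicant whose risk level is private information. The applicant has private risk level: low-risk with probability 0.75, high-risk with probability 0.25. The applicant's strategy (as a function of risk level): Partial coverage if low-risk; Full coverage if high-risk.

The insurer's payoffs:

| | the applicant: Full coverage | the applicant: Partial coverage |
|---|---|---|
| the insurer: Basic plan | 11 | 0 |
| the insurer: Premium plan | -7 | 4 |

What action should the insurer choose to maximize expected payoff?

E[Basic plan] = 0.75·(0) + 0.25·(11) = 2.75
E[Premium plan] = 0.75·(4) + 0.25·(-7) = 1.25
Best response: Basic plan (2.75 is the largest).

Basic plan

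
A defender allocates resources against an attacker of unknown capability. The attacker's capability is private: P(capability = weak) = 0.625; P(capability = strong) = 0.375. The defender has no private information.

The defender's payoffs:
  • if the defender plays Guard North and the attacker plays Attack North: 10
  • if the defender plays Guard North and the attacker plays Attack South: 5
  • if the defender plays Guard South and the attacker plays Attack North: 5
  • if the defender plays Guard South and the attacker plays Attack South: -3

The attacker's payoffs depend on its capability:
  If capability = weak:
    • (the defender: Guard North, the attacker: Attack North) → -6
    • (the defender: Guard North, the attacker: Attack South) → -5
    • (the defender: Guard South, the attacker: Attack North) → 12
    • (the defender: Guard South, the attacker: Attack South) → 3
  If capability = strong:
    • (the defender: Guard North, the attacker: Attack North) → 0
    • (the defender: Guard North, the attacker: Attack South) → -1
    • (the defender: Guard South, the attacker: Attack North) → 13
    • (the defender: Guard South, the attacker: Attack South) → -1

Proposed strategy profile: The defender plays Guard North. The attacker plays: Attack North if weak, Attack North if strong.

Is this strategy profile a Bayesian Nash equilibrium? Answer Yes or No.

No

The defender plays Guard North: E[Guard North] = 0.625·(10) + 0.375·(10) = 10; E[Guard South] = 5. Best-responding. ✓
The attacker (capability weak), facing Guard North: Attack North gives -6, Attack South gives -5. Proposed Attack North is not best — profitable deviation exists. ✗
The attacker (capability strong), facing Guard North: Attack North gives 0, Attack South gives -1. Proposed Attack North is best. ✓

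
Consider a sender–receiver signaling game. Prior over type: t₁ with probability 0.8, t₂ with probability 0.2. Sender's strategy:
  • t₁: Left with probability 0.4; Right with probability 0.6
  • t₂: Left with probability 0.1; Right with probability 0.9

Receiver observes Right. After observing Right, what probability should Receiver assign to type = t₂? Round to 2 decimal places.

0.27

Apply Bayes' rule using the sender's strategy as the likelihood.
P(Right) = 0.8·0.6 + 0.2·0.9 = 0.66
P(t₂ | Right) = (0.2·0.9) / 0.66 = 0.18 / 0.66 = 0.272727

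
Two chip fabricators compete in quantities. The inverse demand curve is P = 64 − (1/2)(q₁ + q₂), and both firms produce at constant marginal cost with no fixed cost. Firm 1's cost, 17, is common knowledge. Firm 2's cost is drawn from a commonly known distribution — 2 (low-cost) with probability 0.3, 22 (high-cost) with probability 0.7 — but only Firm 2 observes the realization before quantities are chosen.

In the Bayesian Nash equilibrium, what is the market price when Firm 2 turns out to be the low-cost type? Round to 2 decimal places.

25.33

Type-c best response for Firm 2: q₂(c) = (64 − c) − q₁/2.
Firm 1 maximizes expected profit; its first-order condition is 64 − q₁ − (1/2)E[q₂] − 17 = 0.
Substituting E[q₂] and solving: E[c₂] = 16, so q₁ = (64 − 2·17 + 16)/(3/2) = 30.6667.
q₂(low-cost) = 46.6667, so P = 64 − (1/2)·(30.6667 + 46.6667) = 25.3333.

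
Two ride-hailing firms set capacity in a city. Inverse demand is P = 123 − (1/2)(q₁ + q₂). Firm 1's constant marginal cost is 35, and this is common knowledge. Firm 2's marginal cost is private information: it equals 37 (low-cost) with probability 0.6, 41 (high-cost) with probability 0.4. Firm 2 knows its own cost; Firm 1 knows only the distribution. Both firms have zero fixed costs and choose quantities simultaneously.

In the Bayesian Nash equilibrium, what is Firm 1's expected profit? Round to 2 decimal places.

1864.57

Type-c best response for Firm 2: q₂(c) = (123 − c) − q₁/2.
Firm 1 maximizes expected profit; its first-order condition is 123 − q₁ − (1/2)E[q₂] − 35 = 0.
Substituting E[q₂] and solving: E[c₂] = 38.6, so q₁ = (123 − 2·35 + 38.6)/(3/2) = 61.0667.
E[P] = 123 − (1/2)·(q₁ + E[q₂]) = 65.5333; Firm 1's expected profit = (E[P] − 35)·q₁ = (65.5333 − 35)·61.0667 = 1864.57.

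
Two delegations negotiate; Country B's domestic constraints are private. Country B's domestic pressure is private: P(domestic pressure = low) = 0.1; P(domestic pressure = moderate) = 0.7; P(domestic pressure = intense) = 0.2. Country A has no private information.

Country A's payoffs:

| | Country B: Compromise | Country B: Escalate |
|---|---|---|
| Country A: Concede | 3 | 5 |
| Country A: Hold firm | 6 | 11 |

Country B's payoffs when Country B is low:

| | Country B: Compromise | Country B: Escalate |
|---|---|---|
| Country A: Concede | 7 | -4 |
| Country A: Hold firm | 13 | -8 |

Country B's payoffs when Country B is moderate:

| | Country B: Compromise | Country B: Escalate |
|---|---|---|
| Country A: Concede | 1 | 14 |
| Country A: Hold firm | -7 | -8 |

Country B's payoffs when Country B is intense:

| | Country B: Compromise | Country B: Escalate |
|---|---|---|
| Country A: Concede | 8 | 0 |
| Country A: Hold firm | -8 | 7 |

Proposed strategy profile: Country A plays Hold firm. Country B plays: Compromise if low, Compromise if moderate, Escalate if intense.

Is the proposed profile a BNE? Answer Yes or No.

Yes

Country A plays Hold firm: E[Hold firm] = 0.1·(6) + 0.7·(6) + 0.2·(11) = 7; E[Concede] = 3.4. Best-responding. ✓
Country B (domestic pressure low), facing Hold firm: Compromise gives 13, Escalate gives -8. Proposed Compromise is best. ✓
Country B (domestic pressure moderate), facing Hold firm: Compromise gives -7, Escalate gives -8. Proposed Compromise is best. ✓
Country B (domestic pressure intense), facing Hold firm: Compromise gives -8, Escalate gives 7. Proposed Escalate is best. ✓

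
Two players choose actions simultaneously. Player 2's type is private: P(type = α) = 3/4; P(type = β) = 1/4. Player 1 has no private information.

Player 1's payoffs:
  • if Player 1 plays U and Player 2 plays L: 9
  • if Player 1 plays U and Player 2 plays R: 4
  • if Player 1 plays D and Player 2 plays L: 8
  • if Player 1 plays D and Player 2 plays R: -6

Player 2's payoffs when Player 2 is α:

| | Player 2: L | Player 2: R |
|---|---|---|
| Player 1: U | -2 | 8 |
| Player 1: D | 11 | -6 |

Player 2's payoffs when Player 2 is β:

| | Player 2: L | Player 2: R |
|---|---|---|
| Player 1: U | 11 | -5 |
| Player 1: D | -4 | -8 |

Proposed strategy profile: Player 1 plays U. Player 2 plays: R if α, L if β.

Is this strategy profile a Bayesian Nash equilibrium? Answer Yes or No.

A profile is a BNE iff every type of every player is best-responding given beliefs about the other side.
Player 1 plays U: E[U] = 3/4·(4) + 1/4·(9) = 21/4; E[D] = -5/2. Best-responding. ✓
Player 2 (type α), facing U: L gives -2, R gives 8. Proposed R is best. ✓
Player 2 (type β), facing U: L gives 11, R gives -5. Proposed L is best. ✓

Yes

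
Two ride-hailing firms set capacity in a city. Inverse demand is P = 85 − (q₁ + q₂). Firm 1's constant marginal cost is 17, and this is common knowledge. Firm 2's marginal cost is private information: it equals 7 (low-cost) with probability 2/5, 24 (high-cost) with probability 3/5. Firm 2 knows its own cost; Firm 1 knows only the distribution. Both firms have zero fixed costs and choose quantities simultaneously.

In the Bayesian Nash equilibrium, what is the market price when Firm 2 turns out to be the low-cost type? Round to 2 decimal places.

Type-c best response for Firm 2: q₂(c) = (85 − c)/2 − q₁/2.
Firm 1 maximizes expected profit; its first-order condition is 85 − 2q₁ − E[q₂] − 17 = 0.
Substituting E[q₂] and solving: E[c₂] = 17.2, so q₁ = (85 − 2·17 + 17.2)/3 = 22.7333.
q₂(low-cost) = 27.6333, so P = 85 − (22.7333 + 27.6333) = 34.6333.

34.63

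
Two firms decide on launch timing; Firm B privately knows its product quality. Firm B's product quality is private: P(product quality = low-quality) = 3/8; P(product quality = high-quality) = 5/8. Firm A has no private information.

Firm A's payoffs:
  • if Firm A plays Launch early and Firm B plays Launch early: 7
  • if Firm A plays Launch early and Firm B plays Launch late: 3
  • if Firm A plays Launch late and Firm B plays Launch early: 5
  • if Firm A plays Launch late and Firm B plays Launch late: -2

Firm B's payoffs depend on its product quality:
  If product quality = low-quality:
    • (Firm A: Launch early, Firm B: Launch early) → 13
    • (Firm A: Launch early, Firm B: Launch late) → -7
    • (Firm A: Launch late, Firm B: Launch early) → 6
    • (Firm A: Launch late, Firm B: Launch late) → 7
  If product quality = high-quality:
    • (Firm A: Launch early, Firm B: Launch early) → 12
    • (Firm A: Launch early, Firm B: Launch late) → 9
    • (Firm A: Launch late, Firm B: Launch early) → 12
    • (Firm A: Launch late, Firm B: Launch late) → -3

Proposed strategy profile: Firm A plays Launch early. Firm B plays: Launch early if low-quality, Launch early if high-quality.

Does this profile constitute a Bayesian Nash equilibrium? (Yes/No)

Firm A plays Launch early: E[Launch early] = 3/8·(7) + 5/8·(7) = 7; E[Launch late] = 5. Best-responding. ✓
Firm B (product quality low-quality), facing Launch early: Launch early gives 13, Launch late gives -7. Proposed Launch early is best. ✓
Firm B (product quality high-quality), facing Launch early: Launch early gives 12, Launch late gives 9. Proposed Launch early is best. ✓

Yes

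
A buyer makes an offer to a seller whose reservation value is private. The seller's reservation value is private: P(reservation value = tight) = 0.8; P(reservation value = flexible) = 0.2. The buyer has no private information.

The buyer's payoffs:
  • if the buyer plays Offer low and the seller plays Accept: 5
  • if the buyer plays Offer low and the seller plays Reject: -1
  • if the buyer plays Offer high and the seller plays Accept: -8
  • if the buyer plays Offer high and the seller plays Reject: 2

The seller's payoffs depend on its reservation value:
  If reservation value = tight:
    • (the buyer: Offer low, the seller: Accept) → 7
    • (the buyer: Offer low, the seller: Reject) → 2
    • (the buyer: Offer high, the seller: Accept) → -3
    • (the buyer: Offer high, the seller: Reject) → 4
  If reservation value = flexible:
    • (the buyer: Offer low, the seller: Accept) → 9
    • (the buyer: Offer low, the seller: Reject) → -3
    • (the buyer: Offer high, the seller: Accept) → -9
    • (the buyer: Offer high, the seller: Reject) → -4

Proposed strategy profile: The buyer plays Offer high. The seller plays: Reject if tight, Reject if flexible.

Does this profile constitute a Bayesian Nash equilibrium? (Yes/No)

Yes

A profile is a BNE iff every type of every player is best-responding given beliefs about the other side.
The buyer plays Offer high: E[Offer high] = 0.8·(2) + 0.2·(2) = 2; E[Offer low] = -1. Best-responding. ✓
The seller (reservation value tight), facing Offer high: Accept gives -3, Reject gives 4. Proposed Reject is best. ✓
The seller (reservation value flexible), facing Offer high: Accept gives -9, Reject gives -4. Proposed Reject is best. ✓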